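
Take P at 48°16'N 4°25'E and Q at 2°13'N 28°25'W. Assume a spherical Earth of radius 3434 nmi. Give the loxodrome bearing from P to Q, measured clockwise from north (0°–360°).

211.8°

Meridional parts: M(φ₁)=+0.9644, M(φ₂)=+0.0387 → ΔM = -0.9257;  Δλ = -0.5730 rad
tan C = Δλ / ΔM = +0.6190 → C = 211.76°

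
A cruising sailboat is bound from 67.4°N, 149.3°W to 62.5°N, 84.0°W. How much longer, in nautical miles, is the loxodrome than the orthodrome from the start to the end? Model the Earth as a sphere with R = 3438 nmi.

75 nmi

Great circle: cos σ = sin φ₁ sin φ₂ + cos φ₁ cos φ₂ cos Δλ,  σ = 0.4667 rad → d_gc = 1604.6 nmi
Rhumb line: Δψ = -0.2026, q = Δφ/Δψ = 0.4221, d_rh = R√(Δφ²+q²Δλ²) = 1679.8 nmi
Excess = 1679.8 − 1604.6 = 75.2 ≈ 75 nmi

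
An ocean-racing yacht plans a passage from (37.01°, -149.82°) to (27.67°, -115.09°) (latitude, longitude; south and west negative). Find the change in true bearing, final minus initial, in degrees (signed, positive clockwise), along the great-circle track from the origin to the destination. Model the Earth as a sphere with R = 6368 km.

At departure: θ₁ = atan2(sin Δλ cos φ₂, cos φ₁ sin φ₂ − sin φ₁ cos φ₂ cos Δλ) = 97.60°
At arrival: θ₂ = atan2(sin Δλ cos φ₁, −cos φ₂ sin φ₁ + sin φ₂ cos φ₁ cos Δλ) = 116.65°
Δθ = θ₂ − θ₁ = +19.1°

+19.1°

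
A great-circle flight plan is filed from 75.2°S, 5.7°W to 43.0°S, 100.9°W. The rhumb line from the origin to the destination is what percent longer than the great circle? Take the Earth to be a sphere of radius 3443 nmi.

9.4%

Great circle: σ = 0.8731 rad → d_gc = Rσ = 3006.1 nmi
Rhumb: Δφ = +0.5620, Δλ = -1.6616, Δψ = +1.2083, q = Δφ/Δψ = 0.4651 → d_rh = R√(Δφ²+q²Δλ²) = 3289.9 nmi
Excess = (3289.9 − 3006.1) / 3006.1 = 283.8 / 3006.1 = 9.44% ≈ 9.4%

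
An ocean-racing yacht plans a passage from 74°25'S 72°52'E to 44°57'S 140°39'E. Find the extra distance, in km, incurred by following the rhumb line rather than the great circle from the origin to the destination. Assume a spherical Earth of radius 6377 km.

Great circle: cos σ = sin φ₁ sin φ₂ + cos φ₁ cos φ₂ cos Δλ,  σ = 0.7191 rad → d_gc = 4585.6 km
Rhumb line: Δψ = +1.1088, q = Δφ/Δψ = 0.4638, d_rh = R√(Δφ²+q²Δλ²) = 4795.8 km
Excess = 4795.8 − 4585.6 = 210.2 ≈ 210 km

210 km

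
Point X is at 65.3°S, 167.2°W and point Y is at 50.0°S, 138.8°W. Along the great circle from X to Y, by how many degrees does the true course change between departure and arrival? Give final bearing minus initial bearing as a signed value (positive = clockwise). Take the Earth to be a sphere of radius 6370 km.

At departure: θ₁ = atan2(sin Δλ cos φ₂, cos φ₁ sin φ₂ − sin φ₁ cos φ₂ cos Δλ) = 57.66°
At arrival: θ₂ = atan2(sin Δλ cos φ₁, −cos φ₂ sin φ₁ + sin φ₂ cos φ₁ cos Δλ) = 33.31°
Δθ = θ₂ − θ₁ = -24.3°

-24.3°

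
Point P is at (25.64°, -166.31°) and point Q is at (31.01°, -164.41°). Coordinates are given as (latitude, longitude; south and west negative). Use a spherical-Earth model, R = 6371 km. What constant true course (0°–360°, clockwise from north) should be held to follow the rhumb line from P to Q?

17.3°

Meridional parts: M(φ₁)=+0.4632, M(φ₂)=+0.5698 → ΔM = +0.1065;  Δλ = +0.0332 rad
tan C = Δλ / ΔM = +0.3113 → C = 17.29°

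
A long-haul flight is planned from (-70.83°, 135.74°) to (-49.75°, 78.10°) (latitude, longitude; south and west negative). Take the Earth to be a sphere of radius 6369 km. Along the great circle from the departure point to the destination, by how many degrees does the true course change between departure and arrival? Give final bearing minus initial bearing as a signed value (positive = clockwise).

At departure: θ₁ = atan2(sin Δλ cos φ₂, cos φ₁ sin φ₂ − sin φ₁ cos φ₂ cos Δλ) = 277.93°
At arrival: θ₂ = atan2(sin Δλ cos φ₁, −cos φ₂ sin φ₁ + sin φ₂ cos φ₁ cos Δλ) = 329.78°
Δθ = θ₂ − θ₁ = +51.8°

+51.8°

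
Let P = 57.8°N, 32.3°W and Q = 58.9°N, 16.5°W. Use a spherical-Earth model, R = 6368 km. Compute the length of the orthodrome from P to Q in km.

927 km

cos σ = sin φ₁ sin φ₂ + cos φ₁ cos φ₂ cos Δλ
      = sin(57.80°)sin(58.90°) + cos(57.80°)cos(58.90°)cos(15.80°) = 0.9894
σ = 8.343° → d = Rσ = 6368·0.14562 = 927 km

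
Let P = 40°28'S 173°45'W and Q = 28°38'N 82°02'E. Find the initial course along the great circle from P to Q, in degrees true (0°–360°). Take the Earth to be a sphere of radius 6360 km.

284.8°

θ = atan2( sin Δλ·cos φ₂ ,  cos φ₁ sin φ₂ − sin φ₁ cos φ₂ cos Δλ )
  = atan2(-0.8508, +0.2247) = 284.79°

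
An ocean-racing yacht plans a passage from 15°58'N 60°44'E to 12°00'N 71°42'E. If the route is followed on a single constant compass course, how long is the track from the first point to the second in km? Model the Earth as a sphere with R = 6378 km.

1264 km

Δψ = ln[tan(π/4+φ₂/2)/tan(π/4+φ₁/2)] = -0.0714;  Δφ = -0.0692 rad,  Δλ = +0.1914 rad
q = Δφ/Δψ = 0.9701
d = R·√(Δφ² + q²Δλ²) = 6378·0.19818 = 1264 km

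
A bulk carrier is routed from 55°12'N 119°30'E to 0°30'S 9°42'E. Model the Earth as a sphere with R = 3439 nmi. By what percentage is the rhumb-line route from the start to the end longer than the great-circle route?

5.3%

Great circle: σ = 1.7726 rad → d_gc = Rσ = 6096.1 nmi
Rhumb: Δφ = -0.9721, Δλ = -1.9164, Δψ = -1.1691, q = Δφ/Δψ = 0.8316 → d_rh = R√(Δφ²+q²Δλ²) = 6419.6 nmi
Excess = (6419.6 − 6096.1) / 6096.1 = 323.5 / 6096.1 = 5.31% ≈ 5.3%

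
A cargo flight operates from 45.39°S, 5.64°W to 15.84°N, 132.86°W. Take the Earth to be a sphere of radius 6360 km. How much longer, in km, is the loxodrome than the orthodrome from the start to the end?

Great circle: cos σ = sin φ₁ sin φ₂ + cos φ₁ cos φ₂ cos Δλ,  σ = 2.2180 rad → d_gc = 14106.6 km
Rhumb line: Δψ = +1.1711, q = Δφ/Δψ = 0.9125, d_rh = R√(Δφ²+q²Δλ²) = 14569.3 km
Excess = 14569.3 − 14106.6 = 462.7 ≈ 463 km

463 km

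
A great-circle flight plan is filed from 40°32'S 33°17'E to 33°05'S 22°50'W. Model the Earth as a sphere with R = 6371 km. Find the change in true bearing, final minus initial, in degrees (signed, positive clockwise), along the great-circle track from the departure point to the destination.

+35.5°

Initial bearing θ₁ = atan2(sin Δλ cos φ₂, cos φ₁ sin φ₂ − sin φ₁ cos φ₂ cos Δλ) = 260.91°
Final bearing θ₂ = (initial bearing from the destination back to the start) + 180° = 296.40°
Δθ = θ₂ − θ₁ = +35.5°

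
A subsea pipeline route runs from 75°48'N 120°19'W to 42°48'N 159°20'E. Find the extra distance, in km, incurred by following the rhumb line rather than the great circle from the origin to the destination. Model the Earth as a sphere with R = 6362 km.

336 km

Great circle: cos σ = sin φ₁ sin φ₂ + cos φ₁ cos φ₂ cos Δλ,  σ = 0.8109 rad → d_gc = 5158.9 km
Rhumb line: Δψ = -1.2549, q = Δφ/Δψ = 0.4590, d_rh = R√(Δφ²+q²Δλ²) = 5494.9 km
Excess = 5494.9 − 5158.9 = 336.0 ≈ 336 km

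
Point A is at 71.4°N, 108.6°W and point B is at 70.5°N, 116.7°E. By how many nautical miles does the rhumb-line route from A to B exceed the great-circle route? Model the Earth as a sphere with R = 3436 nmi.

534 nmi

Great circle: cos σ = sin φ₁ sin φ₂ + cos φ₁ cos φ₂ cos Δλ,  σ = 0.6120 rad → d_gc = 2102.7 nmi
Rhumb line: Δψ = -0.0481, q = Δφ/Δψ = 0.3263, d_rh = R√(Δφ²+q²Δλ²) = 2636.6 nmi
Excess = 2636.6 − 2102.7 = 533.9 ≈ 534 nmi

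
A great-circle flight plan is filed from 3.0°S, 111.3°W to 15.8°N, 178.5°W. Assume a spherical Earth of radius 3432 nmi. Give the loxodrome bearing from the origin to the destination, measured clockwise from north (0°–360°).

285.8°

Δψ = ln[tan(π/4+φ₂/2)/tan(π/4+φ₁/2)] = +0.3317
Δλ = -1.1729 rad (taken the short way round)
course = atan2(Δλ, Δψ) = 285.79°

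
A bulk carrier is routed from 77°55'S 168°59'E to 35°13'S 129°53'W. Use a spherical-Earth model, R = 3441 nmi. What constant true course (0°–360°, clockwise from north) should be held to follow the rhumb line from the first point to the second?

Meridional parts: M(φ₁)=-2.2458, M(φ₂)=-0.6575 → ΔM = +1.5884;  Δλ = +1.0670 rad
tan C = Δλ / ΔM = +0.6717 → C = 33.89°

33.9°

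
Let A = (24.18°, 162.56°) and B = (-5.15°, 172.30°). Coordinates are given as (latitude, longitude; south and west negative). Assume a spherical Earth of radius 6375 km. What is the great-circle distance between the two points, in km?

cos σ = sin φ₁ sin φ₂ + cos φ₁ cos φ₂ cos Δλ
      = sin(24.18°)sin(-5.15°) + cos(24.18°)cos(-5.15°)cos(9.74°) = 0.8587
σ = 30.827° → d = Rσ = 6375·0.53804 = 3430 km

3430 km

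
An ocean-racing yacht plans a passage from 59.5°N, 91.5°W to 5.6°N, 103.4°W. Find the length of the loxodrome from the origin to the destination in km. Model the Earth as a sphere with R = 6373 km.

6084 km

Δψ = ln[tan(π/4+φ₂/2)/tan(π/4+φ₁/2)] = -1.2017;  Δφ = -0.9407 rad,  Δλ = -0.2077 rad
q = Δφ/Δψ = 0.7828
d = R·√(Δφ² + q²Δλ²) = 6373·0.95468 = 6084 km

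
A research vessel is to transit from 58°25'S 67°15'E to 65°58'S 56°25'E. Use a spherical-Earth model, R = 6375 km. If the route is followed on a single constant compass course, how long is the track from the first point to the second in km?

1009 km

Rhumb course C = atan2(Δλ, Δψ) with Δψ = ln[tan(π/4+φ₂/2)/tan(π/4+φ₁/2)] = -0.2842, Δλ = -0.1891 → C = 213.64°
d = R·|Δφ| / |cos C| = 6375·0.13177 / 0.83253 = 1009 km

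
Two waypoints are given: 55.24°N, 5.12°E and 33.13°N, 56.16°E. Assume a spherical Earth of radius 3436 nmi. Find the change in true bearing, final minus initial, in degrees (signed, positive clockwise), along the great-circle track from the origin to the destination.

At departure: θ₁ = atan2(sin Δλ cos φ₂, cos φ₁ sin φ₂ − sin φ₁ cos φ₂ cos Δλ) = 100.53°
At arrival: θ₂ = atan2(sin Δλ cos φ₁, −cos φ₂ sin φ₁ + sin φ₂ cos φ₁ cos Δλ) = 137.98°
Δθ = θ₂ − θ₁ = +37.5°

+37.5°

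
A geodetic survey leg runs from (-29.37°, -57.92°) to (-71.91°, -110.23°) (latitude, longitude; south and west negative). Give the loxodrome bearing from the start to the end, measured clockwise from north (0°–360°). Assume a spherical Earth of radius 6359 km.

Δψ = ln[tan(π/4+φ₂/2)/tan(π/4+φ₁/2)] = -1.3010
Δλ = -0.9130 rad (taken the short way round)
course = atan2(Δλ, Δψ) = 215.06°

215.1°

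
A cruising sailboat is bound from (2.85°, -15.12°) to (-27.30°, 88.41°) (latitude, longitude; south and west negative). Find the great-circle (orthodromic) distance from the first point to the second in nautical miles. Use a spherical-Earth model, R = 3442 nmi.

Haversine: a = sin²(Δφ/2)+cos φ₁ cos φ₂ sin²(Δλ/2) = 0.61522;  σ = 2·atan2(√a,√(1−a))
σ = 103.323° → d = Rσ = 3442·1.80333 = 6207 nmi

6207 nmi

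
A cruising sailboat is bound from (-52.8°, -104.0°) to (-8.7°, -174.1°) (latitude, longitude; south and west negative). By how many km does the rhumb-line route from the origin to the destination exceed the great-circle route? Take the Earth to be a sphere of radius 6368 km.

Great circle: cos σ = sin φ₁ sin φ₂ + cos φ₁ cos φ₂ cos Δλ,  σ = 1.2409 rad → d_gc = 7902.3 km
Rhumb line: Δψ = +0.9366, q = Δφ/Δψ = 0.8218, d_rh = R√(Δφ²+q²Δλ²) = 8063.3 km
Excess = 8063.3 − 7902.3 = 161.0 ≈ 161 km

161 km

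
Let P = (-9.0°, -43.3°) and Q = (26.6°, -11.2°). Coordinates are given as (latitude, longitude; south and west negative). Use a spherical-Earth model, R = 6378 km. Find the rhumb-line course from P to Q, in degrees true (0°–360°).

41.2°

Δψ = ln[tan(π/4+φ₂/2)/tan(π/4+φ₁/2)] = +0.6396
Δλ = +0.5603 rad (taken the short way round)
course = atan2(Δλ, Δψ) = 41.22°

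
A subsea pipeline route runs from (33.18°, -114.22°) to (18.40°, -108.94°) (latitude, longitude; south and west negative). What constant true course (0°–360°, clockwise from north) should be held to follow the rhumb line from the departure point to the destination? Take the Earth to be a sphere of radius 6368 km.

162.2°

Δψ = ln[tan(π/4+φ₂/2)/tan(π/4+φ₁/2)] = -0.2877
Δλ = +0.0922 rad (taken the short way round)
course = atan2(Δλ, Δψ) = 162.24°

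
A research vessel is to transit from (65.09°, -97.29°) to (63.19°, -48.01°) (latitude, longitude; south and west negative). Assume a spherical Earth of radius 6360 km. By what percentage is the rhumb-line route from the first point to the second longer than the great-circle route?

Great circle: σ = 0.3670 rad → d_gc = Rσ = 2334.1 km
Rhumb: Δφ = -0.0332, Δλ = +0.8601, Δψ = -0.0761, q = Δφ/Δψ = 0.4360 → d_rh = R√(Δφ²+q²Δλ²) = 2394.2 km
Excess = (2394.2 − 2334.1) / 2334.1 = 60.1 / 2334.1 = 2.57% ≈ 2.6%

2.6%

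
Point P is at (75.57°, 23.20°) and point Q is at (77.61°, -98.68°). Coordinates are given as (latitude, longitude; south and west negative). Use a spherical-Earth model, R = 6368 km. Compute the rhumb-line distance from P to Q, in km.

Δψ = ln[tan(π/4+φ₂/2)/tan(π/4+φ₁/2)] = +0.1538;  Δφ = +0.0356 rad,  Δλ = -2.1272 rad
q = Δφ/Δψ = 0.2315
d = R·√(Δφ² + q²Δλ²) = 6368·0.49368 = 3144 km

3144 km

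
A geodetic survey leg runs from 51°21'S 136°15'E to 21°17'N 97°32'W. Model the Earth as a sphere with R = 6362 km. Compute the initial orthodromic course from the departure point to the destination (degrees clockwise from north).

N = sin Δλ·cos φ₂ = +0.7518;  D = cos φ₁ sin φ₂ − sin φ₁ cos φ₂ cos Δλ = -0.2033
initial course = atan2(N, D) = 105.13°

105.1°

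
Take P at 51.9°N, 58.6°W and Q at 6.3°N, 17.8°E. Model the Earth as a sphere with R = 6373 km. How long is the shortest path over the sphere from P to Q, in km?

8528 km

Haversine: a = sin²(Δφ/2)+cos φ₁ cos φ₂ sin²(Δλ/2) = 0.38472;  σ = 2·atan2(√a,√(1−a))
σ = 76.669° → d = Rσ = 6373·1.33813 = 8528 km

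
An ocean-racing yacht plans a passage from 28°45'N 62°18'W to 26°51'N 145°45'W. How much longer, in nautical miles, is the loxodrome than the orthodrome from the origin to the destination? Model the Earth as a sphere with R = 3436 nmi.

Great circle: cos σ = sin φ₁ sin φ₂ + cos φ₁ cos φ₂ cos Δλ,  σ = 1.2593 rad → d_gc = 4327.0 nmi
Rhumb line: Δψ = -0.0375, q = Δφ/Δψ = 0.8845, d_rh = R√(Δφ²+q²Δλ²) = 4428.0 nmi
Excess = 4428.0 − 4327.0 = 101.0 ≈ 101 nmi

101 nmi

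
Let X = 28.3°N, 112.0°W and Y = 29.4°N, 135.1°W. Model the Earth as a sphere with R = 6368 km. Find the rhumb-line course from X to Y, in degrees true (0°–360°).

273.1°

Meridional parts: M(φ₁)=+0.5153, M(φ₂)=+0.5373 → ΔM = +0.0219;  Δλ = -0.4032 rad
tan C = Δλ / ΔM = -18.3932 → C = 273.11°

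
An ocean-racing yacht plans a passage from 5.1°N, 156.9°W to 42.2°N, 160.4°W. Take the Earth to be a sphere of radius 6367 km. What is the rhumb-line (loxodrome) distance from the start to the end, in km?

4137 km

Rhumb course C = atan2(Δλ, Δψ) with Δψ = ln[tan(π/4+φ₂/2)/tan(π/4+φ₁/2)] = +0.7247, Δλ = -0.0611 → C = 355.18°
d = R·|Δφ| / |cos C| = 6367·0.64752 / 0.99647 = 4137 km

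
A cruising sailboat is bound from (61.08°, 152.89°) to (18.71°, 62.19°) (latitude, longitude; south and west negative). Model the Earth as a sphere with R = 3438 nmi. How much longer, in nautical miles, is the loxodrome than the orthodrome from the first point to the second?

243 nmi

Great circle: cos σ = sin φ₁ sin φ₂ + cos φ₁ cos φ₂ cos Δλ,  σ = 1.2920 rad → d_gc = 4442.0 nmi
Rhumb line: Δψ = -1.0228, q = Δφ/Δψ = 0.7230, d_rh = R√(Δφ²+q²Δλ²) = 4684.9 nmi
Excess = 4684.9 − 4442.0 = 242.9 ≈ 243 nmi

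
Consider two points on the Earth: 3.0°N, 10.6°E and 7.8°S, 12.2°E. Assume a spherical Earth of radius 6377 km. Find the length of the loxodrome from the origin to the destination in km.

Δψ = ln[tan(π/4+φ₂/2)/tan(π/4+φ₁/2)] = -0.1889;  Δφ = -0.1885 rad,  Δλ = +0.0279 rad
q = Δφ/Δψ = 0.9976
d = R·√(Δφ² + q²Δλ²) = 6377·0.19054 = 1215 km

1215 km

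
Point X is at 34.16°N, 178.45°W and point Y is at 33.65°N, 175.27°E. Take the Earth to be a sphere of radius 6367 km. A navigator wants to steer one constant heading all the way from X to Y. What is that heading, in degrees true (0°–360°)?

Meridional parts: M(φ₁)=+0.6350, M(φ₂)=+0.6243 → ΔM = -0.0107;  Δλ = -0.1096 rad
tan C = Δλ / ΔM = +10.2199 → C = 264.41°

264.4°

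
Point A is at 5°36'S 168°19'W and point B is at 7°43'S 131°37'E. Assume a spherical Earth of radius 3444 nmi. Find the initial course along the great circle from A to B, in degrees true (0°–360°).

N = sin Δλ·cos φ₂ = -0.8588;  D = cos φ₁ sin φ₂ − sin φ₁ cos φ₂ cos Δλ = -0.0854
initial course = atan2(N, D) = 264.32°

264.3°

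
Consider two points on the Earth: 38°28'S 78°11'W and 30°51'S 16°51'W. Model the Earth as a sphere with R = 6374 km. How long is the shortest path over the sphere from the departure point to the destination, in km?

Haversine: a = sin²(Δφ/2)+cos φ₁ cos φ₂ sin²(Δλ/2) = 0.17928;  σ = 2·atan2(√a,√(1−a))
σ = 50.100° → d = Rσ = 6374·0.87442 = 5574 km

5574 km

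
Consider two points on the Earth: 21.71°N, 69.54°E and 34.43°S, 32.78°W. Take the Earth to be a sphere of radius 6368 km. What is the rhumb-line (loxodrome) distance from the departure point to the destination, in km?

Rhumb course C = atan2(Δλ, Δψ) with Δψ = ln[tan(π/4+φ₂/2)/tan(π/4+φ₁/2)] = -1.0291, Δλ = -1.7858 → C = 240.05°
d = R·|Δφ| / |cos C| = 6368·0.97983 / 0.49927 = 12497 km

12497 km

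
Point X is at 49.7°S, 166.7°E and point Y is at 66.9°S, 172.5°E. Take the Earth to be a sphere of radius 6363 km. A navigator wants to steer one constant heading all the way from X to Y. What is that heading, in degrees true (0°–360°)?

Δψ = ln[tan(π/4+φ₂/2)/tan(π/4+φ₁/2)] = -0.5853
Δλ = +0.1012 rad (taken the short way round)
course = atan2(Δλ, Δψ) = 170.19°

170.2°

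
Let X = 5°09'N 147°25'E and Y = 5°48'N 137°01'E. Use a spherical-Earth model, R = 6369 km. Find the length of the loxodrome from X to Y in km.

1153 km

Δψ = ln[tan(π/4+φ₂/2)/tan(π/4+φ₁/2)] = +0.0114;  Δφ = +0.0113 rad,  Δλ = -0.1815 rad
q = Δφ/Δψ = 0.9954
d = R·√(Δφ² + q²Δλ²) = 6369·0.18104 = 1153 km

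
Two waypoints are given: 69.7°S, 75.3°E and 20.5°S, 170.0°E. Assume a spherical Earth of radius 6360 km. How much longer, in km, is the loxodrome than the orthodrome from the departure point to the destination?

Great circle: cos σ = sin φ₁ sin φ₂ + cos φ₁ cos φ₂ cos Δλ,  σ = 1.2642 rad → d_gc = 8040.2 km
Rhumb line: Δψ = +1.3545, q = Δφ/Δψ = 0.6339, d_rh = R√(Δφ²+q²Δλ²) = 8616.0 km
Excess = 8616.0 − 8040.2 = 575.8 ≈ 576 km

576 km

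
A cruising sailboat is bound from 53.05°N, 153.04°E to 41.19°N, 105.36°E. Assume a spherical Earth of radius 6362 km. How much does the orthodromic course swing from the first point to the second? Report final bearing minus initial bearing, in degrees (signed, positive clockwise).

Initial bearing θ₁ = atan2(sin Δλ cos φ₂, cos φ₁ sin φ₂ − sin φ₁ cos φ₂ cos Δλ) = 269.07°
Final bearing θ₂ = (initial bearing from the destination back to the start) + 180° = 233.01°
Δθ = θ₂ − θ₁ = -36.1°

-36.1°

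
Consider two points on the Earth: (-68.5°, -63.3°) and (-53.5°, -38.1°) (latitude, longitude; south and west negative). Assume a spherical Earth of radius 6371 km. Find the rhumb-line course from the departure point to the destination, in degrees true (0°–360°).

Meridional parts: M(φ₁)=-1.6615, M(φ₂)=-1.1094 → ΔM = +0.5521;  Δλ = +0.4398 rad
tan C = Δλ / ΔM = +0.7967 → C = 38.54°

38.5°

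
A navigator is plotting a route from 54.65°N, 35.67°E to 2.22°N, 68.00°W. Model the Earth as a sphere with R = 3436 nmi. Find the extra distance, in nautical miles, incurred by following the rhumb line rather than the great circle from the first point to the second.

274 nmi

Great circle: cos σ = sin φ₁ sin φ₂ + cos φ₁ cos φ₂ cos Δλ,  σ = 1.6760 rad → d_gc = 5758.8 nmi
Rhumb line: Δψ = -1.1049, q = Δφ/Δψ = 0.8282, d_rh = R√(Δφ²+q²Δλ²) = 6033.1 nmi
Excess = 6033.1 − 5758.8 = 274.3 ≈ 274 nmi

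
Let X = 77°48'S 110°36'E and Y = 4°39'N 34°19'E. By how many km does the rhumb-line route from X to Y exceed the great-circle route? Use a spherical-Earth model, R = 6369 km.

379 km

Great circle: cos σ = sin φ₁ sin φ₂ + cos φ₁ cos φ₂ cos Δλ,  σ = 1.6001 rad → d_gc = 10191.0 km
Rhumb line: Δψ = +2.3174, q = Δφ/Δψ = 0.6210, d_rh = R√(Δφ²+q²Δλ²) = 10570.1 km
Excess = 10570.1 − 10191.0 = 379.1 ≈ 379 km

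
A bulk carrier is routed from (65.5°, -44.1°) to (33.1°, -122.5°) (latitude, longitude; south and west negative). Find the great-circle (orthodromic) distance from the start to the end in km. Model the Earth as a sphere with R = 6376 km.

cos σ = sin φ₁ sin φ₂ + cos φ₁ cos φ₂ cos Δλ
      = sin(65.50°)sin(33.10°) + cos(65.50°)cos(33.10°)cos(-78.40°) = 0.5668
σ = 55.474° → d = Rσ = 6376·0.96820 = 6173 km

6173 km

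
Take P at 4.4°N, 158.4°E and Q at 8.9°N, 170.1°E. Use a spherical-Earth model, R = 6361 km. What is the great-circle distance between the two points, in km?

Haversine: a = sin²(Δφ/2)+cos φ₁ cos φ₂ sin²(Δλ/2) = 0.01177;  σ = 2·atan2(√a,√(1−a))
σ = 12.459° → d = Rσ = 6361·0.21745 = 1383 km

1383 km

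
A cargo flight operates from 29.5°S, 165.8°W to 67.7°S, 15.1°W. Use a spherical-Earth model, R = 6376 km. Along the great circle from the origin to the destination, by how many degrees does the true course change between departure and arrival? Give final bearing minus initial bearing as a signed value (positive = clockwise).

-143.5°

Initial bearing θ₁ = atan2(sin Δλ cos φ₂, cos φ₁ sin φ₂ − sin φ₁ cos φ₂ cos Δλ) = 169.14°
Final bearing θ₂ = (initial bearing from the destination back to the start) + 180° = 25.60°
Δθ = θ₂ − θ₁ = -143.5°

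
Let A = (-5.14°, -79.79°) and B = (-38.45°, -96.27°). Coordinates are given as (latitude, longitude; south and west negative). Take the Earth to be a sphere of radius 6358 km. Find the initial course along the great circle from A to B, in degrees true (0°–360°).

N = sin Δλ·cos φ₂ = -0.2222;  D = cos φ₁ sin φ₂ − sin φ₁ cos φ₂ cos Δλ = -0.5521
initial course = atan2(N, D) = 201.92°

201.9°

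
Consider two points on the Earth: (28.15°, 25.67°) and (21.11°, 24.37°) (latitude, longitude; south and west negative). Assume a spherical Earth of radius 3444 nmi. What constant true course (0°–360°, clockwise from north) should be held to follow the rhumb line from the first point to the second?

Meridional parts: M(φ₁)=+0.5124, M(φ₂)=+0.3771 → ΔM = -0.1353;  Δλ = -0.0227 rad
tan C = Δλ / ΔM = +0.1677 → C = 189.52°

189.5°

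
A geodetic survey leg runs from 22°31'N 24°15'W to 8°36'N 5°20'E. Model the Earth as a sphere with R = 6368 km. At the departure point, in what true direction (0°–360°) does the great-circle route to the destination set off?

111.4°

θ = atan2( sin Δλ·cos φ₂ ,  cos φ₁ sin φ₂ − sin φ₁ cos φ₂ cos Δλ )
  = atan2(+0.4881, -0.1911) = 111.38°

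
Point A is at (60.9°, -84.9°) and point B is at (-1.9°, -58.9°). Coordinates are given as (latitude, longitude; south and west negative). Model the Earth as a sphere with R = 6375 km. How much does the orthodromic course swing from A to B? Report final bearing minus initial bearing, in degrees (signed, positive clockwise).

At departure: θ₁ = atan2(sin Δλ cos φ₂, cos φ₁ sin φ₂ − sin φ₁ cos φ₂ cos Δλ) = 151.32°
At arrival: θ₂ = atan2(sin Δλ cos φ₁, −cos φ₂ sin φ₁ + sin φ₂ cos φ₁ cos Δλ) = 166.50°
Δθ = θ₂ − θ₁ = +15.2°

+15.2°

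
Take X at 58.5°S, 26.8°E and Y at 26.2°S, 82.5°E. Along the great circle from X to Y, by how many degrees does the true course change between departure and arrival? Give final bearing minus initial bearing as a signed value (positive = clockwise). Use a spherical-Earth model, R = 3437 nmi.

Initial bearing θ₁ = atan2(sin Δλ cos φ₂, cos φ₁ sin φ₂ − sin φ₁ cos φ₂ cos Δλ) = 74.87°
Final bearing θ₂ = (initial bearing from the destination back to the start) + 180° = 34.20°
Δθ = θ₂ − θ₁ = -40.7°

-40.7°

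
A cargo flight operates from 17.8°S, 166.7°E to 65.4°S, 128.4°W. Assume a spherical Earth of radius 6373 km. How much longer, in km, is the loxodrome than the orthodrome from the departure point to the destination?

Great circle: cos σ = sin φ₁ sin φ₂ + cos φ₁ cos φ₂ cos Δλ,  σ = 1.1084 rad → d_gc = 7063.9 km
Rhumb line: Δψ = -1.2073, q = Δφ/Δψ = 0.6881, d_rh = R√(Δφ²+q²Δλ²) = 7260.0 km
Excess = 7260.0 − 7063.9 = 196.1 ≈ 196 km

196 km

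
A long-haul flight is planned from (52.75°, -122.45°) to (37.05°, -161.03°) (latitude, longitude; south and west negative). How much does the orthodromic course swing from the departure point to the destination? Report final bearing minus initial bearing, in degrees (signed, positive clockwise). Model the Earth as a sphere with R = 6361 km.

At departure: θ₁ = atan2(sin Δλ cos φ₂, cos φ₁ sin φ₂ − sin φ₁ cos φ₂ cos Δλ) = 255.15°
At arrival: θ₂ = atan2(sin Δλ cos φ₁, −cos φ₂ sin φ₁ + sin φ₂ cos φ₁ cos Δλ) = 227.15°
Δθ = θ₂ − θ₁ = -28.0°

-28.0°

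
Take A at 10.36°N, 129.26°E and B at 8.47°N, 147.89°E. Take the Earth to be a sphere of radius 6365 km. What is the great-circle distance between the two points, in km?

cos σ = sin φ₁ sin φ₂ + cos φ₁ cos φ₂ cos Δλ
      = sin(10.36°)sin(8.47°) + cos(10.36°)cos(8.47°)cos(18.63°) = 0.9485
σ = 18.473° → d = Rσ = 6365·0.32241 = 2052 km

2052 km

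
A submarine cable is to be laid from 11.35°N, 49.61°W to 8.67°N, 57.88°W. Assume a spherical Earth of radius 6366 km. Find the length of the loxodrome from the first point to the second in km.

Δψ = ln[tan(π/4+φ₂/2)/tan(π/4+φ₁/2)] = -0.0475;  Δφ = -0.0468 rad,  Δλ = -0.1443 rad
q = Δφ/Δψ = 0.9847
d = R·√(Δφ² + q²Δλ²) = 6366·0.14963 = 953 km

953 km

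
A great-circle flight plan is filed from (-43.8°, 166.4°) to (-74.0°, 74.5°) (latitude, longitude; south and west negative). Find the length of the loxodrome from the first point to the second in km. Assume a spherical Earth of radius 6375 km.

5904 km

Δψ = ln[tan(π/4+φ₂/2)/tan(π/4+φ₁/2)] = -1.1102;  Δφ = -0.5271 rad,  Δλ = -1.6040 rad
q = Δφ/Δψ = 0.4748
d = R·√(Δφ² + q²Δλ²) = 6375·0.92613 = 5904 km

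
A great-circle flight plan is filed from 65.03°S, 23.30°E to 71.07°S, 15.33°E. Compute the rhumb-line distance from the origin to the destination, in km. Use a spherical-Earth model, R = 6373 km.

Δψ = ln[tan(π/4+φ₂/2)/tan(π/4+φ₁/2)] = -0.2838;  Δφ = -0.1054 rad,  Δλ = -0.1391 rad
q = Δφ/Δψ = 0.3715
d = R·√(Δφ² + q²Δλ²) = 6373·0.11740 = 748 km

748 km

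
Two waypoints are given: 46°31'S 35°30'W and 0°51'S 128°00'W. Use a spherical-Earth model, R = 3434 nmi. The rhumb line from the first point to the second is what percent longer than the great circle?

Great circle: σ = 1.5900 rad → d_gc = Rσ = 5460.2 nmi
Rhumb: Δφ = +0.7970, Δλ = -1.6144, Δψ = +0.9045, q = Δφ/Δψ = 0.8812 → d_rh = R√(Δφ²+q²Δλ²) = 5599.8 nmi
Excess = (5599.8 − 5460.2) / 5460.2 = 139.6 / 5460.2 = 2.56% ≈ 2.6%

2.6%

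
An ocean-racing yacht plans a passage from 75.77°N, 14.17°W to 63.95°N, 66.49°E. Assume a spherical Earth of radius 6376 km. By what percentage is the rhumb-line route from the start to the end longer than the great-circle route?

7.7%

Great circle: σ = 0.4770 rad → d_gc = Rσ = 3041.5 km
Rhumb: Δφ = -0.2063, Δλ = +1.4078, Δψ = -0.6169, q = Δφ/Δψ = 0.3344 → d_rh = R√(Δφ²+q²Δλ²) = 3277.0 km
Excess = (3277.0 − 3041.5) / 3041.5 = 235.5 / 3041.5 = 7.74% ≈ 7.7%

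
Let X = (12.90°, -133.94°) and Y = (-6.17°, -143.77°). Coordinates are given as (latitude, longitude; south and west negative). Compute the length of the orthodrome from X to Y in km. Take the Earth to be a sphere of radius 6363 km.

2379 km

Haversine: a = sin²(Δφ/2)+cos φ₁ cos φ₂ sin²(Δλ/2) = 0.03455;  σ = 2·atan2(√a,√(1−a))
σ = 21.426° → d = Rσ = 6363·0.37395 = 2379 km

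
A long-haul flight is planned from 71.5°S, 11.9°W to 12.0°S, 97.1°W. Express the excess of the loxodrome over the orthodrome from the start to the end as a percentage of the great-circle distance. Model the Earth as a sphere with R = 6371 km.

Great circle: σ = 1.3458 rad → d_gc = Rσ = 8573.9 km
Rhumb: Δφ = +1.0385, Δλ = -1.4870, Δψ = +1.6039, q = Δφ/Δψ = 0.6475 → d_rh = R√(Δφ²+q²Δλ²) = 9022.2 km
Excess = (9022.2 − 8573.9) / 8573.9 = 448.3 / 8573.9 = 5.23% ≈ 5.2%

5.2%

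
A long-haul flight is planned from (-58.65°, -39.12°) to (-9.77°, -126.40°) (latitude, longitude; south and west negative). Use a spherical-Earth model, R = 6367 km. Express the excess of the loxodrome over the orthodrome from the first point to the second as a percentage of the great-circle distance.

Great circle: σ = 1.4007 rad → d_gc = Rσ = 8918.4 km
Rhumb: Δφ = +0.8531, Δλ = -1.5233, Δψ = +1.0994, q = Δφ/Δψ = 0.7760 → d_rh = R√(Δφ²+q²Δλ²) = 9281.6 km
Excess = (9281.6 − 8918.4) / 8918.4 = 363.2 / 8918.4 = 4.07% ≈ 4.1%

4.1%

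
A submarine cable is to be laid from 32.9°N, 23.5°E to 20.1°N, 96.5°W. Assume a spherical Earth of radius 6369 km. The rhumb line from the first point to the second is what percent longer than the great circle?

Great circle: σ = 1.7799 rad → d_gc = Rσ = 11336.1 km
Rhumb: Δφ = -0.2234, Δλ = -2.0944, Δψ = -0.2504, q = Δφ/Δψ = 0.8921 → d_rh = R√(Δφ²+q²Δλ²) = 11985.2 km
Excess = (11985.2 − 11336.1) / 11336.1 = 649.1 / 11336.1 = 5.73% ≈ 5.7%

5.7%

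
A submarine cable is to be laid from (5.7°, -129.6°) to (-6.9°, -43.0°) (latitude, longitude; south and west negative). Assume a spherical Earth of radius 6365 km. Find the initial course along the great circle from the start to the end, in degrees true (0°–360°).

θ = atan2( sin Δλ·cos φ₂ ,  cos φ₁ sin φ₂ − sin φ₁ cos φ₂ cos Δλ )
  = atan2(+0.9910, -0.1254) = 97.21°

97.2°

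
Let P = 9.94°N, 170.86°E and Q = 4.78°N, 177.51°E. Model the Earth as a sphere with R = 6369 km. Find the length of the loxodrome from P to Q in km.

931 km

Δψ = ln[tan(π/4+φ₂/2)/tan(π/4+φ₁/2)] = -0.0908;  Δφ = -0.0901 rad,  Δλ = +0.1161 rad
q = Δφ/Δψ = 0.9914
d = R·√(Δφ² + q²Δλ²) = 6369·0.14612 = 931 km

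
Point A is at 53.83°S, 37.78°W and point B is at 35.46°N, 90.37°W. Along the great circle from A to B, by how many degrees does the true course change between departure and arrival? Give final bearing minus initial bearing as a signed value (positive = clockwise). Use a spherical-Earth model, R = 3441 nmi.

Initial bearing θ₁ = atan2(sin Δλ cos φ₂, cos φ₁ sin φ₂ − sin φ₁ cos φ₂ cos Δλ) = 318.91°
Final bearing θ₂ = (initial bearing from the destination back to the start) + 180° = 331.56°
Δθ = θ₂ − θ₁ = +12.7°

+12.7°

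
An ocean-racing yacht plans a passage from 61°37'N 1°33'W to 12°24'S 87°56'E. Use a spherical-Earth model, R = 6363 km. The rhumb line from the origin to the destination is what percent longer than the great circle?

Great circle: σ = 1.7566 rad → d_gc = Rσ = 11177.2 km
Rhumb: Δφ = -1.2918, Δλ = +1.5618, Δψ = -1.5930, q = Δφ/Δψ = 0.8110 → d_rh = R√(Δφ²+q²Δλ²) = 11511.6 km
Excess = (11511.6 − 11177.2) / 11177.2 = 334.4 / 11177.2 = 2.99% ≈ 3.0%

3.0%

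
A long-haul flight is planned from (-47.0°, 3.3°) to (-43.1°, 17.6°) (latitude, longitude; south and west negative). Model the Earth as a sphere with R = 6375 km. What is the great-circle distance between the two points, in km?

1203 km

Haversine: a = sin²(Δφ/2)+cos φ₁ cos φ₂ sin²(Δλ/2) = 0.00887;  σ = 2·atan2(√a,√(1−a))
σ = 10.810° → d = Rσ = 6375·0.18867 = 1203 km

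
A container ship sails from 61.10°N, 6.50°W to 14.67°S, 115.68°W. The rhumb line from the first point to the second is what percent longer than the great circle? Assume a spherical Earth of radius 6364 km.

4.6%

Great circle: σ = 1.9555 rad → d_gc = Rσ = 12445.0 km
Rhumb: Δφ = -1.3224, Δλ = -1.9056, Δψ = -1.6149, q = Δφ/Δψ = 0.8189 → d_rh = R√(Δφ²+q²Δλ²) = 13017.2 km
Excess = (13017.2 − 12445.0) / 12445.0 = 572.2 / 12445.0 = 4.60% ≈ 4.6%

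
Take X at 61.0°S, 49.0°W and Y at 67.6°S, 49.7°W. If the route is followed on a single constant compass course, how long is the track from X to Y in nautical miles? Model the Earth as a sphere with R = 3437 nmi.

Δψ = ln[tan(π/4+φ₂/2)/tan(π/4+φ₁/2)] = -0.2671;  Δφ = -0.1152 rad,  Δλ = -0.0122 rad
q = Δφ/Δψ = 0.4313
d = R·√(Δφ² + q²Δλ²) = 3437·0.11531 = 396 nmi

396 nmi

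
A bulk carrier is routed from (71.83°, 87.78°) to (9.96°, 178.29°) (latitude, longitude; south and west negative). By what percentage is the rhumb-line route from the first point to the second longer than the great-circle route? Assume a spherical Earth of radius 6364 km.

Great circle: σ = 1.4085 rad → d_gc = Rσ = 8963.6 km
Rhumb: Δφ = -1.0798, Δλ = +1.5797, Δψ = -1.6585, q = Δφ/Δψ = 0.6511 → d_rh = R√(Δφ²+q²Δλ²) = 9490.6 km
Excess = (9490.6 − 8963.6) / 8963.6 = 527.0 / 8963.6 = 5.88% ≈ 5.9%

5.9%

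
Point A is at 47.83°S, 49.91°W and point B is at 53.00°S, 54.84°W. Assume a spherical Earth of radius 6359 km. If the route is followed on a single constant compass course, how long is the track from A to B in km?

671 km

Δψ = ln[tan(π/4+φ₂/2)/tan(π/4+φ₁/2)] = -0.1418;  Δφ = -0.0902 rad,  Δλ = -0.0860 rad
q = Δφ/Δψ = 0.6364
d = R·√(Δφ² + q²Δλ²) = 6359·0.10555 = 671 km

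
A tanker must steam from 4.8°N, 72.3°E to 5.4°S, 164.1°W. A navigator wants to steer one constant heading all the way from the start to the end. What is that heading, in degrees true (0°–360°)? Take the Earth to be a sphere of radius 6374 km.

94.7°

Meridional parts: M(φ₁)=+0.0839, M(φ₂)=-0.0944 → ΔM = -0.1783;  Δλ = +2.1572 rad
tan C = Δλ / ΔM = -12.1015 → C = 94.72°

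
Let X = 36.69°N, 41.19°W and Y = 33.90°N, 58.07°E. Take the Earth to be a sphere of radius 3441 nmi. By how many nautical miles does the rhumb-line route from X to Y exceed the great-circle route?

247 nmi

Great circle: cos σ = sin φ₁ sin φ₂ + cos φ₁ cos φ₂ cos Δλ,  σ = 1.3427 rad → d_gc = 4620.2 nmi
Rhumb line: Δψ = -0.0597, q = Δφ/Δψ = 0.8160, d_rh = R√(Δφ²+q²Δλ²) = 4867.4 nmi
Excess = 4867.4 − 4620.2 = 247.2 ≈ 247 nmi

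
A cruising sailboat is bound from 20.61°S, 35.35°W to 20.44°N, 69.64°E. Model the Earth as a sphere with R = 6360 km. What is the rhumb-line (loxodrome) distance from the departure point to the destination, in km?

Δψ = ln[tan(π/4+φ₂/2)/tan(π/4+φ₁/2)] = +0.7323;  Δφ = +0.7165 rad,  Δλ = +1.8324 rad
q = Δφ/Δψ = 0.9784
d = R·√(Δφ² + q²Δλ²) = 6360·1.93066 = 12279 km

12279 km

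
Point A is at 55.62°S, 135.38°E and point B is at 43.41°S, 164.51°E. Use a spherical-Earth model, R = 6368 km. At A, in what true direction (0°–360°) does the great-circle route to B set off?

θ = atan2( sin Δλ·cos φ₂ ,  cos φ₁ sin φ₂ − sin φ₁ cos φ₂ cos Δλ )
  = atan2(+0.3536, +0.1357) = 69.01°

69.0°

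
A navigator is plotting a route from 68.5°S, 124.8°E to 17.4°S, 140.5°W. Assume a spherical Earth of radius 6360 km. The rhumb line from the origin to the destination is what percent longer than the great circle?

Great circle: σ = 1.3186 rad → d_gc = Rσ = 8386.0 km
Rhumb: Δφ = +0.8919, Δλ = +1.6528, Δψ = +1.3530, q = Δφ/Δψ = 0.6592 → d_rh = R√(Δφ²+q²Δλ²) = 8954.7 km
Excess = (8954.7 − 8386.0) / 8386.0 = 568.7 / 8386.0 = 6.78% ≈ 6.8%

6.8%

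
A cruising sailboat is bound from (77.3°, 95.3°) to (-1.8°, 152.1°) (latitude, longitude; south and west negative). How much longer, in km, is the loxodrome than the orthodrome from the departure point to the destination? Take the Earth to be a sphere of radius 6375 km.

Great circle: cos σ = sin φ₁ sin φ₂ + cos φ₁ cos φ₂ cos Δλ,  σ = 1.4810 rad → d_gc = 9441.4 km
Rhumb line: Δψ = -2.2271, q = Δφ/Δψ = 0.6199, d_rh = R√(Δφ²+q²Δλ²) = 9633.6 km
Excess = 9633.6 − 9441.4 = 192.2 ≈ 192 km

192 km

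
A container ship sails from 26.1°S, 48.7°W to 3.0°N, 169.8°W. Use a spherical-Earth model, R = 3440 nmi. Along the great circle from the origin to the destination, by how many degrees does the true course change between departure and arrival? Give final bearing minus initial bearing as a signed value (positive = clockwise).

+40.2°

At departure: θ₁ = atan2(sin Δλ cos φ₂, cos φ₁ sin φ₂ − sin φ₁ cos φ₂ cos Δλ) = 258.12°
At arrival: θ₂ = atan2(sin Δλ cos φ₁, −cos φ₂ sin φ₁ + sin φ₂ cos φ₁ cos Δλ) = 298.36°
Δθ = θ₂ − θ₁ = +40.2°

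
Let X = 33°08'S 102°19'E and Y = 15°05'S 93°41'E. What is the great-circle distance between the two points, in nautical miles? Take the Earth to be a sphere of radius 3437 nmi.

1180 nmi

cos σ = sin φ₁ sin φ₂ + cos φ₁ cos φ₂ cos Δλ
      = sin(-33.13°)sin(-15.08°) + cos(-33.13°)cos(-15.08°)cos(-8.63°) = 0.9416
σ = 19.674° → d = Rσ = 3437·0.34337 = 1180 nmi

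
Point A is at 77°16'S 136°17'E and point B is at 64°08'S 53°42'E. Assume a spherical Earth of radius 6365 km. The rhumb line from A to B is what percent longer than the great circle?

8.2%

Great circle: σ = 0.4732 rad → d_gc = Rσ = 3012.2 km
Rhumb: Δφ = +0.2292, Δλ = -1.4414, Δψ = +0.7218, q = Δφ/Δψ = 0.3176 → d_rh = R√(Δφ²+q²Δλ²) = 3258.3 km
Excess = (3258.3 − 3012.2) / 3012.2 = 246.1 / 3012.2 = 8.17% ≈ 8.2%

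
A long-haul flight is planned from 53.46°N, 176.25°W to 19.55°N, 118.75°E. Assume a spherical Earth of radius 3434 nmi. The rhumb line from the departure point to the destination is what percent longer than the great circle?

2.2%

Great circle: σ = 1.0403 rad → d_gc = Rσ = 3572.4 nmi
Rhumb: Δφ = -0.5918, Δλ = -1.1345, Δψ = -0.7602, q = Δφ/Δψ = 0.7785 → d_rh = R√(Δφ²+q²Δλ²) = 3650.9 nmi
Excess = (3650.9 − 3572.4) / 3572.4 = 78.5 / 3572.4 = 2.20% ≈ 2.2%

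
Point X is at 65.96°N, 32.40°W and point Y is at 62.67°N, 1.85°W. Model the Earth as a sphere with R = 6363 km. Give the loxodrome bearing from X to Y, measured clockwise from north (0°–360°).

104.0°

Δψ = ln[tan(π/4+φ₂/2)/tan(π/4+φ₁/2)] = -0.1327
Δλ = +0.5332 rad (taken the short way round)
course = atan2(Δλ, Δψ) = 103.97°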